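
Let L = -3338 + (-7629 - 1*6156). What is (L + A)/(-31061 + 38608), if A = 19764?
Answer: 2641/7547 ≈ 0.34994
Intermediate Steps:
L = -17123 (L = -3338 + (-7629 - 6156) = -3338 - 13785 = -17123)
(L + A)/(-31061 + 38608) = (-17123 + 19764)/(-31061 + 38608) = 2641/7547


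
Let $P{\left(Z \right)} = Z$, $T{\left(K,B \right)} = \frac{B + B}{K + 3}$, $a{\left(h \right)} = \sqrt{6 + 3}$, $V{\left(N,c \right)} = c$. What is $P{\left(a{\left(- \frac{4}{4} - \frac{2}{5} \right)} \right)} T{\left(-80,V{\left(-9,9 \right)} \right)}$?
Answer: $- \frac{54}{77} \approx -0.7013$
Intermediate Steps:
$a{\left(h \right)} = 3$ ($a{\left(h \right)} = \sqrt{9} = 3$)
$T{\left(K,B \right)} = \frac{2 B}{3 + K}$
$P{\left(a{\left(- \frac{4}{4} - \frac{2}{5} \right)} \right)} T{\left(-80,V{\left(-9,9 \right)} \right)} = 3 \cdot 2 \cdot 9 \frac{1}{3 - 80} = 3 \cdot 2 \cdot 9 \frac{1}{-77} = 3 \cdot 2 \cdot 9 \left(- \frac{1}{77}\right) = 3 \left(- \frac{18}{77}\right) = - \frac{54}{77}$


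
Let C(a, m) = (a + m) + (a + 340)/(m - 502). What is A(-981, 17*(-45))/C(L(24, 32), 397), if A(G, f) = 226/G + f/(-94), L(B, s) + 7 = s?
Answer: 5104547/270156282 ≈ 0.018895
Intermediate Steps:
L(B, s) = -7 + s
A(G, f) = 226/G - f/94 (A(G, f) = 226/G + f*(-1/94) = 226/G - f/94)
C(a, m) = a + m + (340 + a)/(-502 + m) (C(a, m) = (a + m) + (340 + a)/(-502 + m) = a + m + (340 + a)/(-502 + m))
A(-981, 17*(-45))/C(L(24, 32), 397) = (226/(-981) - 17*(-45)/94)/(((340 + 397² - 502*397 - 501*(-7 + 32) + (-7 + 32)*397)/(-502 + 397))) = (226*(-1/981) - 1/94*(-765))/(((340 + 157609 - 199294 - 501*25 + 25*397)/(-105))) = (-226/981 + 765/94)/((-(340 + 157609 - 199294 - 12525 + 9925)/105)) = 729221/(92214*((-1/105*(-43945)))) = 729221/(92214*(8789/21)) = (729221/92214)*(21/8789) = 5104547/270156282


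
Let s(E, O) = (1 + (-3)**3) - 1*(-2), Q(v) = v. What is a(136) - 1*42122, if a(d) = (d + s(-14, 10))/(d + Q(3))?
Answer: -5854846/139 ≈ -42121.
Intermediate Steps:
s(E, O) = -24 (s(E, O) = (1 - 27) + 2 = -26 + 2 = -24)
a(d) = (-24 + d)/(3 + d) (a(d) = (d - 24)/(d + 3) = (-24 + d)/(3 + d))
a(136) - 1*42122 = (-24 + 136)/(3 + 136) - 1*42122 = 112/139 - 42122 = -5854846/139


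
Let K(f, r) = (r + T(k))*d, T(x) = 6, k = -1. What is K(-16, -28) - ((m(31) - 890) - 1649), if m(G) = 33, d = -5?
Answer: 2616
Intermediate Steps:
K(f, r) = -30 - 5*r (K(f, r) = (r + 6)*(-5) = (6 + r)*(-5) = -30 - 5*r)
K(-16, -28) - ((m(31) - 890) - 1649) = (-30 - 5*(-28)) - ((33 - 890) - 1649) = (-30 + 140) - (-857 - 1649) = 110 - 1*(-2506) = 110 + 2506 = 2616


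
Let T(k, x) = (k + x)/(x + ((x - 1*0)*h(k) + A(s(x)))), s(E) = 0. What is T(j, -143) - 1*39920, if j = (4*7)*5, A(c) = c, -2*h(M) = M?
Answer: -131296881/3289 ≈ -39920.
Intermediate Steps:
h(M) = -M/2
j = 140 (j = 28*5 = 140)
T(k, x) = (k + x)/(x - k*x/2) (T(k, x) = (k + x)/(x + ((x - 1*0)*(-k/2) + 0)) = (k + x)/(x + ((x + 0)*(-k/2) + 0)) = (k + x)/(x + (x*(-k/2) + 0)) = (k + x)/(x + (-k*x/2 + 0)) = (k + x)/(x - k*x/2))
T(j, -143) - 1*39920 = 2*(140 - 143)/(-143*(2 - 1*140)) - 1*39920 = 2*(-1/143)*(-3)/(2 - 140) - 39920 = 2*(-1/143)*(-3)/(-138) - 39920 = 2*(-1/143)*(-1/138)*(-3) - 39920 = -1/3289 - 39920 = -131296881/3289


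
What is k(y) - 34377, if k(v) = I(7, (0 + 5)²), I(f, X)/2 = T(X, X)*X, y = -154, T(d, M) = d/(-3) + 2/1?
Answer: -104081/3 ≈ -34694.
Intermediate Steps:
T(d, M) = 2 - d/3 (T(d, M) = d*(-⅓) + 2*1 = -d/3 + 2 = 2 - d/3)
I(f, X) = 2*X*(2 - X/3) (I(f, X) = 2*((2 - X/3)*X) = 2*(X*(2 - X/3)) = 2*X*(2 - X/3))
k(v) = -950/3 (k(v) = 2*(0 + 5)²*(6 - (0 + 5)²)/3 = (⅔)*5²*(6 - 1*5²) = (⅔)*25*(6 - 1*25) = (⅔)*25*(6 - 25) = (⅔)*25*(-19) = -950/3)
k(y) - 34377 = -950/3 - 34377 = -104081/3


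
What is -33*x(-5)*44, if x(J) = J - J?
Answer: 0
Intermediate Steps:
x(J) = 0
-33*x(-5)*44 = -33*0*44 = 0*44 = 0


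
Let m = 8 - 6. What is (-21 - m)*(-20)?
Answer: 460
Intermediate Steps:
m = 2
(-21 - m)*(-20) = (-21 - 1*2)*(-20) = (-21 - 2)*(-20) = -23*(-20) = 460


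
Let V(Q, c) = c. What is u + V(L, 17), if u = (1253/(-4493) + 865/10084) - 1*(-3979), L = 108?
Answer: 181039669545/45307412 ≈ 3995.8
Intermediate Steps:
u = 180269443541/45307412 (u = (1253*(-1/4493) + 865*(1/10084)) + 3979 = (-1253/4493 + 865/10084) + 3979 = -8748807/45307412 + 3979 = 180269443541/45307412 ≈ 3978.8)
u + V(L, 17) = 180269443541/45307412 + 17 = 181039669545/45307412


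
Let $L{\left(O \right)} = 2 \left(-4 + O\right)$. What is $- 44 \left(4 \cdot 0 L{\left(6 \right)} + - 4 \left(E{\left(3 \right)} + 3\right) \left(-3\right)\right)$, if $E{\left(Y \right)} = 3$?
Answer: $-3168$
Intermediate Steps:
$L{\left(O \right)} = -8 + 2 O$
$- 44 \left(4 \cdot 0 L{\left(6 \right)} + - 4 \left(E{\left(3 \right)} + 3\right) \left(-3\right)\right) = - 44 \left(4 \cdot 0 \left(-8 + 2 \cdot 6\right) + - 4 \left(3 + 3\right) \left(-3\right)\right) = - 44 \left(0 \left(-8 + 12\right) + \left(-4\right) 6 \left(-3\right)\right) = - 44 \left(0 \cdot 4 - -72\right) = - 44 \left(0 + 72\right) = \left(-44\right) 72 = -3168$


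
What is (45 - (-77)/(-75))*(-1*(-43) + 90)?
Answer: 438634/75 ≈ 5848.5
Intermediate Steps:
(45 - (-77)/(-75))*(-1*(-43) + 90) = (45 - (-77)*(-1)/75)*(43 + 90) = (45 - 1*77/75)*133 = (45 - 77/75)*133 = (3298/75)*133 = 438634/75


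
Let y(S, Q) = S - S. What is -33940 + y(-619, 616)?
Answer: -33940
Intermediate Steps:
y(S, Q) = 0
-33940 + y(-619, 616) = -33940 + 0 = -33940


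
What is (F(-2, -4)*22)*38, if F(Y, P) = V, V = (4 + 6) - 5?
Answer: 4180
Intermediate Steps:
V = 5 (V = 10 - 5 = 5)
F(Y, P) = 5
(F(-2, -4)*22)*38 = (5*22)*38 = 110*38 = 4180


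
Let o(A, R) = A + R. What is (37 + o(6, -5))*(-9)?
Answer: -342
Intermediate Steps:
(37 + o(6, -5))*(-9) = (37 + (6 - 5))*(-9) = (37 + 1)*(-9) = 38*(-9) = -342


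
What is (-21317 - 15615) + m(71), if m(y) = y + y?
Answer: -36790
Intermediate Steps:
m(y) = 2*y
(-21317 - 15615) + m(71) = (-21317 - 15615) + 2*71 = -36932 + 142 = -36790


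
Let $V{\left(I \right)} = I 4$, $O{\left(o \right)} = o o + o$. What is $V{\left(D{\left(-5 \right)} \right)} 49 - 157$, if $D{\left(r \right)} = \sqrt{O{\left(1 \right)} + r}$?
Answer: $-157 + 196 i \sqrt{3} \approx -157.0 + 339.48 i$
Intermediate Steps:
$O{\left(o \right)} = o + o^{2}$ ($O{\left(o \right)} = o^{2} + o = o + o^{2}$)
$D{\left(r \right)} = \sqrt{2 + r}$ ($D{\left(r \right)} = \sqrt{1 \left(1 + 1\right) + r} = \sqrt{1 \cdot 2 + r} = \sqrt{2 + r}$)
$V{\left(I \right)} = 4 I$
$V{\left(D{\left(-5 \right)} \right)} 49 - 157 = 4 \sqrt{2 - 5} \cdot 49 - 157 = 4 \sqrt{-3} \cdot 49 - 157 = 4 i \sqrt{3} \cdot 49 - 157 = 196 i \sqrt{3} - 157 = -157 + 196 i \sqrt{3}$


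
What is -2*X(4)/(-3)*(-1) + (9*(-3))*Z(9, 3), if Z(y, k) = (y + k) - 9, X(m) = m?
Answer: -251/3 ≈ -83.667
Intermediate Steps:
Z(y, k) = -9 + k + y (Z(y, k) = (k + y) - 9 = -9 + k + y)
-2*X(4)/(-3)*(-1) + (9*(-3))*Z(9, 3) = -8/(-3)*(-1) + (9*(-3))*(-9 + 3 + 9) = -8*(-1)/3*(-1) - 27*3 = -2*(-4/3)*(-1) - 81 = (8/3)*(-1) - 81 = -8/3 - 81 = -251/3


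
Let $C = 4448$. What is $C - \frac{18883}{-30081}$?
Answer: $\frac{133819171}{30081} \approx 4448.6$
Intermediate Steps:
$C - \frac{18883}{-30081} = 4448 - \frac{18883}{-30081} = 4448 - - \frac{18883}{30081} = 4448 + \frac{18883}{30081} = \frac{133819171}{30081}$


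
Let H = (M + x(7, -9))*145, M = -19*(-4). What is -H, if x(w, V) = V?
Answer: -9715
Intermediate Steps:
M = 76
H = 9715 (H = (76 - 9)*145 = 67*145 = 9715)
-H = -1*9715 = -9715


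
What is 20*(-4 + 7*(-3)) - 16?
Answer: -516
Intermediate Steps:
20*(-4 + 7*(-3)) - 16 = 20*(-4 - 21) - 16 = 20*(-25) - 16 = -500 - 16 = -516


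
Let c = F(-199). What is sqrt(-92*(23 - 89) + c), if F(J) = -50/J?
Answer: sqrt(240467222)/199 ≈ 77.925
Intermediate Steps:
c = 50/199 (c = -50/(-199) = -50*(-1/199) = 50/199 ≈ 0.25126)
sqrt(-92*(23 - 89) + c) = sqrt(-92*(23 - 89) + 50/199) = sqrt(-92*(-66) + 50/199) = sqrt(6072 + 50/199) = sqrt(1208378/199) = sqrt(240467222)/199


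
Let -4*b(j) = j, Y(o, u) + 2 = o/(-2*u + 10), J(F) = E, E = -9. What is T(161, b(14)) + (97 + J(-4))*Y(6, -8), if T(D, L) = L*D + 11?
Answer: -18413/26 ≈ -708.19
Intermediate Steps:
J(F) = -9
Y(o, u) = -2 + o/(10 - 2*u) (Y(o, u) = -2 + o/(-2*u + 10) = -2 + o/(10 - 2*u))
b(j) = -j/4
T(D, L) = 11 + D*L (T(D, L) = D*L + 11 = 11 + D*L)
T(161, b(14)) + (97 + J(-4))*Y(6, -8) = (11 + 161*(-¼*14)) + (97 - 9)*((20 - 1*6 - 4*(-8))/(2*(-5 - 8))) = (11 + 161*(-7/2)) + 88*((½)*(20 - 6 + 32)/(-13)) = (11 - 1127/2) + 88*((½)*(-1/13)*46) = -1105/2 + 88*(-23/13) = -1105/2 - 2024/13 = -18413/26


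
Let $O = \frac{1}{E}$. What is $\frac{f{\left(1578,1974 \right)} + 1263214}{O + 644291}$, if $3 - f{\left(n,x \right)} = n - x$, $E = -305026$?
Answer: $\frac{385434818938}{196525506565} \approx 1.9612$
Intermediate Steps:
$f{\left(n,x \right)} = 3 + x - n$ ($f{\left(n,x \right)} = 3 - \left(n - x\right) = 3 + x - n$)
$O = - \frac{1}{305026}$ ($O = \frac{1}{-305026} = - \frac{1}{305026} \approx -3.2784 \cdot 10^{-6}$)
$\frac{f{\left(1578,1974 \right)} + 1263214}{O + 644291} = \frac{\left(3 + 1974 - 1578\right) + 1263214}{- \frac{1}{305026} + 644291} = \frac{\left(3 + 1974 - 1578\right) + 1263214}{\frac{196525506565}{305026}} = \left(399 + 1263214\right) \frac{305026}{196525506565} = 1263613 \cdot \frac{305026}{196525506565} = \frac{385434818938}{196525506565}$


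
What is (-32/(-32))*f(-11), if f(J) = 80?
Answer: 80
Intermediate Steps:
(-32/(-32))*f(-11) = -32/(-32)*80 = -32*(-1/32)*80 = 1*80 = 80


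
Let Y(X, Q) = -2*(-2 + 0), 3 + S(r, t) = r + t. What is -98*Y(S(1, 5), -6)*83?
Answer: -32536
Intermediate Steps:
S(r, t) = -3 + r + t (S(r, t) = -3 + (r + t) = -3 + r + t)
Y(X, Q) = 4 (Y(X, Q) = -2*(-2) = 4)
-98*Y(S(1, 5), -6)*83 = -98*4*83 = -392*83 = -32536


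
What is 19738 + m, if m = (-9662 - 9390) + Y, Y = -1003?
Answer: -317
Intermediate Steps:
m = -20055 (m = (-9662 - 9390) - 1003 = -19052 - 1003 = -20055)
19738 + m = 19738 - 20055 = -317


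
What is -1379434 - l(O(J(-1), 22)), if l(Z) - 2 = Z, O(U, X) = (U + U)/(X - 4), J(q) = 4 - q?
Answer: -12414929/9 ≈ -1.3794e+6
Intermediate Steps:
O(U, X) = 2*U/(-4 + X) (O(U, X) = (2*U)/(-4 + X) = 2*U/(-4 + X))
l(Z) = 2 + Z
-1379434 - l(O(J(-1), 22)) = -1379434 - (2 + 2*(4 - 1*(-1))/(-4 + 22)) = -1379434 - (2 + 2*(4 + 1)/18) = -1379434 - (2 + 2*5*(1/18)) = -1379434 - (2 + 5/9) = -1379434 - 1*23/9 = -1379434 - 23/9 = -12414929/9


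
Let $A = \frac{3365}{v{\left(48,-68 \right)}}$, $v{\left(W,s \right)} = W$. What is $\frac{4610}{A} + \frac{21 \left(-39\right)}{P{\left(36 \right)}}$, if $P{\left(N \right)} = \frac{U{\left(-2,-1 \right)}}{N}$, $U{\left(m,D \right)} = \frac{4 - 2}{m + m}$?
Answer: $\frac{39729720}{673} \approx 59034.0$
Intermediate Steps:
$U{\left(m,D \right)} = \frac{1}{m}$ ($U{\left(m,D \right)} = \frac{2}{2 m} = 2 \frac{1}{2 m} = \frac{1}{m}$)
$P{\left(N \right)} = - \frac{1}{2 N}$ ($P{\left(N \right)} = \frac{1}{\left(-2\right) N} = - \frac{1}{2 N}$)
$A = \frac{3365}{48} \approx 70.104$
$\frac{4610}{A} + \frac{21 \left(-39\right)}{P{\left(36 \right)}} = \frac{4610}{\frac{3365}{48}} + \frac{21 \left(-39\right)}{\left(- \frac{1}{2}\right) \frac{1}{36}} = 4610 \cdot \frac{48}{3365} - \frac{819}{\left(- \frac{1}{2}\right) \frac{1}{36}} = \frac{44256}{673} - \frac{819}{- \frac{1}{72}} = \frac{44256}{673} - -58968 = \frac{44256}{673} + 58968 = \frac{39729720}{673}$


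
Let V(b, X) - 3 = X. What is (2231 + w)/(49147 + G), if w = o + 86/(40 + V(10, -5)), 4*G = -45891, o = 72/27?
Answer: 509792/8589729 ≈ 0.059349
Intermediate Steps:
V(b, X) = 3 + X
o = 8/3 (o = 72*(1/27) = 8/3 ≈ 2.6667)
G = -45891/4 (G = (1/4)*(-45891) = -45891/4 ≈ -11473.)
w = 281/57 (w = 8/3 + 86/(40 + (3 - 5)) = 8/3 + 86/(40 - 2) = 8/3 + 86/38 = 8/3 + 86*(1/38) = 8/3 + 43/19 = 281/57 ≈ 4.9298)
(2231 + w)/(49147 + G) = (2231 + 281/57)/(49147 - 45891/4) = 127448/(57*(150697/4)) = (127448/57)*(4/150697) = 509792/8589729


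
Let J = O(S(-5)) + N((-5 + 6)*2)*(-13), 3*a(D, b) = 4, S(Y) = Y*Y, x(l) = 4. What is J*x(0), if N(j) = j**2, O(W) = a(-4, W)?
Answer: -608/3 ≈ -202.67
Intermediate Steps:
S(Y) = Y**2
a(D, b) = 4/3 (a(D, b) = (1/3)*4 = 4/3)
O(W) = 4/3
J = -152/3 (J = 4/3 + ((-5 + 6)*2)**2*(-13) = 4/3 + (1*2)**2*(-13) = 4/3 + 2**2*(-13) = 4/3 + 4*(-13) = 4/3 - 52 = -152/3 ≈ -50.667)
J*x(0) = -152/3*4 = -608/3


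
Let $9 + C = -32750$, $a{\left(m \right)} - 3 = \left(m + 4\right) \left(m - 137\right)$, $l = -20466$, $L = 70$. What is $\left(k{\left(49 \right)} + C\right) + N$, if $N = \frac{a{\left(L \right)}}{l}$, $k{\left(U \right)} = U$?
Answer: $- \frac{669437905}{20466} \approx -32710.0$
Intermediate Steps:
$a{\left(m \right)} = 3 + \left(-137 + m\right) \left(4 + m\right)$ ($a{\left(m \right)} = 3 + \left(m + 4\right) \left(m - 137\right) = 3 + \left(4 + m\right) \left(-137 + m\right) = 3 + \left(-137 + m\right) \left(4 + m\right)$)
$C = -32759$ ($C = -9 - 32750 = -32759$)
$N = \frac{4955}{20466}$ ($N = \frac{-545 + 70^{2} - 9310}{-20466} = \left(-545 + 4900 - 9310\right) \left(- \frac{1}{20466}\right) = \left(-4955\right) \left(- \frac{1}{20466}\right) = \frac{4955}{20466} \approx 0.24211$)
$\left(k{\left(49 \right)} + C\right) + N = \left(49 - 32759\right) + \frac{4955}{20466} = -32710 + \frac{4955}{20466} = - \frac{669437905}{20466}$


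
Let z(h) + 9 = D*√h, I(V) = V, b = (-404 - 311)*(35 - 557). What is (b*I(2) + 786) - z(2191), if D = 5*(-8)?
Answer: 747255 + 40*√2191 ≈ 7.4913e+5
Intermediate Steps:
D = -40
b = 373230 (b = -715*(-522) = 373230)
z(h) = -9 - 40*√h
(b*I(2) + 786) - z(2191) = (373230*2 + 786) - (-9 - 40*√2191) = (746460 + 786) + (9 + 40*√2191) = 747246 + (9 + 40*√2191) = 747255 + 40*√2191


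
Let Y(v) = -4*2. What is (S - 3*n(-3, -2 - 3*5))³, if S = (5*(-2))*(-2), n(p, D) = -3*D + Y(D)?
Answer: -1295029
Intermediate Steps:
Y(v) = -8
n(p, D) = -8 - 3*D (n(p, D) = -3*D - 8 = -8 - 3*D)
S = 20 (S = -10*(-2) = 20)
(S - 3*n(-3, -2 - 3*5))³ = (20 - 3*(-8 - 3*(-2 - 3*5)))³ = (20 - 3*(-8 - 3*(-2 - 15)))³ = (20 - 3*(-8 - 3*(-17)))³ = (20 - 3*(-8 + 51))³ = (20 - 3*43)³ = (20 - 129)³ = (-109)³ = -1295029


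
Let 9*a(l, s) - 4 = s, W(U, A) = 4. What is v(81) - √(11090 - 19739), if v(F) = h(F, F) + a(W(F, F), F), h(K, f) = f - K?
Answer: 85/9 - 93*I ≈ 9.4444 - 93.0*I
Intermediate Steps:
a(l, s) = 4/9 + s/9
v(F) = 4/9 + F/9 (v(F) = (F - F) + (4/9 + F/9) = 0 + (4/9 + F/9) = 4/9 + F/9)
v(81) - √(11090 - 19739) = (4/9 + (⅑)*81) - √(11090 - 19739) = (4/9 + 9) - √(-8649) = 85/9 - 93*I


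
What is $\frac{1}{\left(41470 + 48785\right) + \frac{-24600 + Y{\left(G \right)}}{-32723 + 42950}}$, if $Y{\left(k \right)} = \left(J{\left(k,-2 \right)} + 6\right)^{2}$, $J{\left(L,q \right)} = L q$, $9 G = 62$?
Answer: $\frac{828387}{74764080985} \approx 1.108 \cdot 10^{-5}$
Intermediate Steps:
$G = \frac{62}{9}$ ($G = \frac{1}{9} \cdot 62 = \frac{62}{9} \approx 6.8889$)
$Y{\left(k \right)} = \left(6 - 2 k\right)^{2}$ ($Y{\left(k \right)} = \left(k \left(-2\right) + 6\right)^{2} = \left(- 2 k + 6\right)^{2} = \left(6 - 2 k\right)^{2}$)
$\frac{1}{\left(41470 + 48785\right) + \frac{-24600 + Y{\left(G \right)}}{-32723 + 42950}} = \frac{1}{\left(41470 + 48785\right) + \frac{-24600 + 4 \left(3 - \frac{62}{9}\right)^{2}}{-32723 + 42950}} = \frac{1}{90255 + \frac{-24600 + 4 \left(3 - \frac{62}{9}\right)^{2}}{10227}} = \frac{1}{90255 + \left(-24600 + 4 \left(- \frac{35}{9}\right)^{2}\right) \frac{1}{10227}} = \frac{1}{90255 + \left(-24600 + 4 \cdot \frac{1225}{81}\right) \frac{1}{10227}} = \frac{1}{90255 + \left(-24600 + \frac{4900}{81}\right) \frac{1}{10227}} = \frac{1}{90255 - \frac{1987700}{828387}} = \frac{1}{\frac{74764080985}{828387}} = \frac{828387}{74764080985}$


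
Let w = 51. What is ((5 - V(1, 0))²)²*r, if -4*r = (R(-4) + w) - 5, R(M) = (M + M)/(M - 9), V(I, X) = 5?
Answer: 0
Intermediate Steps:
R(M) = 2*M/(-9 + M) (R(M) = (2*M)/(-9 + M) = 2*M/(-9 + M))
r = -303/26 (r = -((2*(-4)/(-9 - 4) + 51) - 5)/4 = -((2*(-4)/(-13) + 51) - 5)/4 = -((2*(-4)*(-1/13) + 51) - 5)/4 = -((8/13 + 51) - 5)/4 = -(671/13 - 5)/4 = -¼*606/13 = -303/26 ≈ -11.654)
((5 - V(1, 0))²)²*r = ((5 - 1*5)²)²*(-303/26) = ((5 - 5)²)²*(-303/26) = (0²)²*(-303/26) = 0²*(-303/26) = 0*(-303/26) = 0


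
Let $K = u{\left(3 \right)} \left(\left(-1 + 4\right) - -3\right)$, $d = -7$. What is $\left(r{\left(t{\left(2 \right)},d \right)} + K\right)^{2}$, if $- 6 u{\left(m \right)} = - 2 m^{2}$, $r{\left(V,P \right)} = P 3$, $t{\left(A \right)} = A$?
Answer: $9$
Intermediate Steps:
$r{\left(V,P \right)} = 3 P$
$u{\left(m \right)} = \frac{m^{2}}{3}$ ($u{\left(m \right)} = - \frac{\left(-2\right) m^{2}}{6} = \frac{m^{2}}{3}$)
$K = 18$ ($K = \frac{3^{2}}{3} \left(\left(-1 + 4\right) - -3\right) = \frac{1}{3} \cdot 9 \left(3 + 3\right) = 3 \cdot 6 = 18$)
$\left(r{\left(t{\left(2 \right)},d \right)} + K\right)^{2} = \left(3 \left(-7\right) + 18\right)^{2} = \left(-21 + 18\right)^{2} = \left(-3\right)^{2} = 9$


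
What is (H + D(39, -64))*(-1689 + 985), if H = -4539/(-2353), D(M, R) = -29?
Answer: 44843392/2353 ≈ 19058.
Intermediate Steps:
H = 4539/2353 (H = -4539*(-1/2353) = 4539/2353 ≈ 1.9290)
(H + D(39, -64))*(-1689 + 985) = (4539/2353 - 29)*(-1689 + 985) = -63698/2353*(-704) = 44843392/2353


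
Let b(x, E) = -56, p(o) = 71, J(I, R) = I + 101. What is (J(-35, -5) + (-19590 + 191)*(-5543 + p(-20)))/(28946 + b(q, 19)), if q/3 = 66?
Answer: 17691899/4815 ≈ 3674.3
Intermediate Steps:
J(I, R) = 101 + I
q = 198 (q = 3*66 = 198)
(J(-35, -5) + (-19590 + 191)*(-5543 + p(-20)))/(28946 + b(q, 19)) = ((101 - 35) + (-19590 + 191)*(-5543 + 71))/(28946 - 56) = (66 - 19399*(-5472))/28890 = (66 + 106151328)*(1/28890) = 106151394*(1/28890) = 17691899/4815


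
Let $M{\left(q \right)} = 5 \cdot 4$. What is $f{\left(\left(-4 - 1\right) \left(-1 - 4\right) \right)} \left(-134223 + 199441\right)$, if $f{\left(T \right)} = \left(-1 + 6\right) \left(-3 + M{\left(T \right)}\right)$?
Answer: $5543530$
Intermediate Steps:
$M{\left(q \right)} = 20$
$f{\left(T \right)} = 85$ ($f{\left(T \right)} = \left(-1 + 6\right) \left(-3 + 20\right) = 5 \cdot 17 = 85$)
$f{\left(\left(-4 - 1\right) \left(-1 - 4\right) \right)} \left(-134223 + 199441\right) = 85 \left(-134223 + 199441\right) = 85 \cdot 65218 = 5543530$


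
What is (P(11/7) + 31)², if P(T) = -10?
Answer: 441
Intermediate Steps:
(P(11/7) + 31)² = (-10 + 31)² = 21² = 441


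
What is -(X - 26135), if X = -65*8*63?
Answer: 58895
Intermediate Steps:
X = -32760 (X = -520*63 = -32760)
-(X - 26135) = -(-32760 - 26135) = -1*(-58895) = 58895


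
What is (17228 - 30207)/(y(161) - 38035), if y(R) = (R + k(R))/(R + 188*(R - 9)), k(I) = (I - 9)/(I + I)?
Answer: 60049381203/175974872998 ≈ 0.34124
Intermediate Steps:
k(I) = (-9 + I)/(2*I) (k(I) = (-9 + I)/((2*I)) = (-9 + I)*(1/(2*I)) = (-9 + I)/(2*I))
y(R) = (R + (-9 + R)/(2*R))/(-1692 + 189*R) (y(R) = (R + (-9 + R)/(2*R))/(R + 188*(R - 9)) = (R + (-9 + R)/(2*R))/(R + 188*(-9 + R)) = (R + (-9 + R)/(2*R))/(R + (-1692 + 188*R)) = (R + (-9 + R)/(2*R))/(-1692 + 189*R))
(17228 - 30207)/(y(161) - 38035) = (17228 - 30207)/((1/18)*(-9 + 161 + 2*161**2)/(161*(-188 + 21*161)) - 38035) = -12979/((1/18)*(1/161)*(-9 + 161 + 2*25921)/(-188 + 3381) - 38035) = -12979/((1/18)*(1/161)*(-9 + 161 + 51842)/3193 - 38035) = -12979/((1/18)*(1/161)*(1/3193)*51994 - 38035) = -12979/(25997/4626657 - 38035) = -12979/(-175974872998/4626657) = -12979*(-4626657/175974872998) = 60049381203/175974872998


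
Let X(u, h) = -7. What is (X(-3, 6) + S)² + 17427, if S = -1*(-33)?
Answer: 18103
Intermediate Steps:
S = 33
(X(-3, 6) + S)² + 17427 = (-7 + 33)² + 17427 = 26² + 17427 = 676 + 17427 = 18103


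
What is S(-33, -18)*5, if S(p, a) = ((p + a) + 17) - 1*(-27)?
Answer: -35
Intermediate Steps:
S(p, a) = 44 + a + p (S(p, a) = ((a + p) + 17) + 27 = (17 + a + p) + 27 = 44 + a + p)
S(-33, -18)*5 = (44 - 18 - 33)*5 = -7*5 = -35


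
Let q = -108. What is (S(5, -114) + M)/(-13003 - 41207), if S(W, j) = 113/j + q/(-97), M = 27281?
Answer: -301674649/599454180 ≈ -0.50325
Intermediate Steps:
S(W, j) = 108/97 + 113/j (S(W, j) = 113/j - 108/(-97) = 113/j - 108*(-1/97) = 113/j + 108/97 = 108/97 + 113/j)
(S(5, -114) + M)/(-13003 - 41207) = ((108/97 + 113/(-114)) + 27281)/(-13003 - 41207) = ((108/97 + 113*(-1/114)) + 27281)/(-54210) = ((108/97 - 113/114) + 27281)*(-1/54210) = (1351/11058 + 27281)*(-1/54210) = (301674649/11058)*(-1/54210) = -301674649/599454180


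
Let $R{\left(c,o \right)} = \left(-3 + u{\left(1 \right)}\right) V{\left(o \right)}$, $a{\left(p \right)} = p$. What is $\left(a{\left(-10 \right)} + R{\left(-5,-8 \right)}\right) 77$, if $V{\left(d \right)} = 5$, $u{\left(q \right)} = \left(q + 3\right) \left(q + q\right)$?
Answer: $1155$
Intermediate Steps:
$u{\left(q \right)} = 2 q \left(3 + q\right)$ ($u{\left(q \right)} = \left(3 + q\right) 2 q = 2 q \left(3 + q\right)$)
$R{\left(c,o \right)} = 25$ ($R{\left(c,o \right)} = \left(-3 + 2 \cdot 1 \left(3 + 1\right)\right) 5 = \left(-3 + 2 \cdot 1 \cdot 4\right) 5 = \left(-3 + 8\right) 5 = 5 \cdot 5 = 25$)
$\left(a{\left(-10 \right)} + R{\left(-5,-8 \right)}\right) 77 = \left(-10 + 25\right) 77 = 15 \cdot 77 = 1155$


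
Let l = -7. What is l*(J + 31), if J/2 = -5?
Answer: -147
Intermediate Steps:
J = -10 (J = 2*(-5) = -10)
l*(J + 31) = -7*(-10 + 31) = -7*21 = -147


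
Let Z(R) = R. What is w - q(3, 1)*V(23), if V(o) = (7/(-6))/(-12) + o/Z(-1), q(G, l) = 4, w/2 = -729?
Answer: -24595/18 ≈ -1366.4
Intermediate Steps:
w = -1458 (w = 2*(-729) = -1458)
V(o) = 7/72 - o (V(o) = (7/(-6))/(-12) + o/(-1) = (7*(-1/6))*(-1/12) + o*(-1) = -7/6*(-1/12) - o = 7/72 - o)
w - q(3, 1)*V(23) = -1458 - 4*(7/72 - 1*23) = -1458 - 4*(7/72 - 23) = -1458 - 4*(-1649)/72 = -1458 - 1*(-1649/18) = -1458 + 1649/18 = -24595/18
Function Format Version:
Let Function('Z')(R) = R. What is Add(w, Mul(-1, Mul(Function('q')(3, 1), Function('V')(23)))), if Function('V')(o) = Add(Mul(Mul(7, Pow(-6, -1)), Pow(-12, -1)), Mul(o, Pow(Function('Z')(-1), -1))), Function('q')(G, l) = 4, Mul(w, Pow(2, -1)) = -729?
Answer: Rational(-24595, 18) ≈ -1366.4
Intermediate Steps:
w = -1458 (w = Mul(2, -729) = -1458)
Function('V')(o) = Add(Rational(7, 72), Mul(-1, o)) (Function('V')(o) = Add(Mul(Mul(7, Pow(-6, -1)), Pow(-12, -1)), Mul(o, Pow(-1, -1))) = Add(Mul(Mul(7, Rational(-1, 6)), Rational(-1, 12)), Mul(o, -1)) = Add(Mul(Rational(-7, 6), Rational(-1, 12)), Mul(-1, o)) = Add(Rational(7, 72), Mul(-1, o)))
Add(w, Mul(-1, Mul(Function('q')(3, 1), Function('V')(23)))) = Add(-1458, Mul(-1, Mul(4, Add(Rational(7, 72), Mul(-1, 23))))) = Add(-1458, Mul(-1, Mul(4, Add(Rational(7, 72), -23)))) = Add(-1458, Mul(-1, Mul(4, Rational(-1649, 72)))) = Add(-1458, Mul(-1, Rational(-1649, 18))) = Add(-1458, Rational(1649, 18)) = Rational(-24595, 18)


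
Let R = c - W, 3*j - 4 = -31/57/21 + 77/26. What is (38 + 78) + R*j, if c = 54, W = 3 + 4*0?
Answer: 7279619/31122 ≈ 233.91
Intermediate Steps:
W = 3 (W = 3 + 0 = 3)
j = 215851/93366 (j = 4/3 + (-31/57/21 + 77/26)/3 = 4/3 + (-31*1/57*(1/21) + 77*(1/26))/3 = 4/3 + (-31/57*1/21 + 77/26)/3 = 4/3 + (-31/1197 + 77/26)/3 = 4/3 + (1/3)*(91363/31122) = 4/3 + 91363/93366 = 215851/93366 ≈ 2.3119)
R = 51 (R = 54 - 1*3 = 54 - 3 = 51)
(38 + 78) + R*j = (38 + 78) + 51*(215851/93366) = 116 + 3669467/31122 = 7279619/31122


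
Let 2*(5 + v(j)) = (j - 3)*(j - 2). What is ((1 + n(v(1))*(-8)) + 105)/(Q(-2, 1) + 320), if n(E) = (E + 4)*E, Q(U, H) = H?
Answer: 106/321 ≈ 0.33022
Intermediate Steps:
v(j) = -5 + (-3 + j)*(-2 + j)/2 (v(j) = -5 + ((j - 3)*(j - 2))/2 = -5 + ((-3 + j)*(-2 + j))/2 = -5 + (-3 + j)*(-2 + j)/2)
n(E) = E*(4 + E) (n(E) = (4 + E)*E = E*(4 + E))
((1 + n(v(1))*(-8)) + 105)/(Q(-2, 1) + 320) = ((1 + ((-2 + (1/2)*1**2 - 5/2*1)*(4 + (-2 + (1/2)*1**2 - 5/2*1)))*(-8)) + 105)/(1 + 320) = ((1 + ((-2 + (1/2)*1 - 5/2)*(4 + (-2 + (1/2)*1 - 5/2)))*(-8)) + 105)/321 = ((1 + ((-2 + 1/2 - 5/2)*(4 + (-2 + 1/2 - 5/2)))*(-8)) + 105)*(1/321) = ((1 - 4*(4 - 4)*(-8)) + 105)*(1/321) = ((1 - 4*0*(-8)) + 105)*(1/321) = ((1 + 0*(-8)) + 105)*(1/321) = ((1 + 0) + 105)*(1/321) = (1 + 105)*(1/321) = 106*(1/321) = 106/321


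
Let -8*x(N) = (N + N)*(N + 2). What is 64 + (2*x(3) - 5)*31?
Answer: -647/2 ≈ -323.50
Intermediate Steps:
x(N) = -N*(2 + N)/4 (x(N) = -(N + N)*(N + 2)/8 = -2*N*(2 + N)/8 = -N*(2 + N)/4)
64 + (2*x(3) - 5)*31 = 64 + (2*(-¼*3*(2 + 3)) - 5)*31 = 64 + (2*(-¼*3*5) - 5)*31 = 64 + (2*(-15/4) - 5)*31 = 64 + (-15/2 - 5)*31 = 64 - 25/2*31 = 64 - 775/2 = -647/2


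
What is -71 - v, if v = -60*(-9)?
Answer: -611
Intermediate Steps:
v = 540
-71 - v = -71 - 1*540 = -71 - 540 = -611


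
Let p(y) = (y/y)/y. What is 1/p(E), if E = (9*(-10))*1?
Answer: -90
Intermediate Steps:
E = -90 (E = -90*1 = -90)
p(y) = 1/y
1/p(E) = 1/(1/(-90)) = 1/(-1/90) = -90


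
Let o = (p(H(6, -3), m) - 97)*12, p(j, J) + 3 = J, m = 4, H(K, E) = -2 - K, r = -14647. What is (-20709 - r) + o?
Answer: -7214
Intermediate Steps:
p(j, J) = -3 + J
o = -1152 (o = ((-3 + 4) - 97)*12 = (1 - 97)*12 = -96*12 = -1152)
(-20709 - r) + o = (-20709 - 1*(-14647)) - 1152 = (-20709 + 14647) - 1152 = -6062 - 1152 = -7214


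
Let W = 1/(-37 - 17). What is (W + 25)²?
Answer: 1819801/2916 ≈ 624.07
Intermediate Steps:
W = -1/54 (W = 1/(-54) = -1/54 ≈ -0.018519)
(W + 25)² = (-1/54 + 25)² = (1349/54)² = 1819801/2916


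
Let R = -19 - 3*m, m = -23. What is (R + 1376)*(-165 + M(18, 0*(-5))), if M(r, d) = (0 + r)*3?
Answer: -158286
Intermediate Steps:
M(r, d) = 3*r (M(r, d) = r*3 = 3*r)
R = 50 (R = -19 - 3*(-23) = -19 + 69 = 50)
(R + 1376)*(-165 + M(18, 0*(-5))) = (50 + 1376)*(-165 + 3*18) = 1426*(-165 + 54) = 1426*(-111) = -158286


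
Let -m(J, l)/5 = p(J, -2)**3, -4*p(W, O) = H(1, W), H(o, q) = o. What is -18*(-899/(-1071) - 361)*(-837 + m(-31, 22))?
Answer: -5165240779/952 ≈ -5.4257e+6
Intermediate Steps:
p(W, O) = -1/4 (p(W, O) = -1/4*1 = -1/4)
m(J, l) = 5/64 (m(J, l) = -5*(-1/4)**3 = -5*(-1/64) = 5/64)
-18*(-899/(-1071) - 361)*(-837 + m(-31, 22)) = -18*(-899/(-1071) - 361)*(-837 + 5/64) = -18*(-899*(-1/1071) - 361)*(-53563)/64 = -18*(899/1071 - 361)*(-53563)/64 = -(-771464)*(-53563)/(119*64) = -18*5165240779/17136 = -5165240779/952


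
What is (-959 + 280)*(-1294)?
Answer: 878626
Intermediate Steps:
(-959 + 280)*(-1294) = -679*(-1294) = 878626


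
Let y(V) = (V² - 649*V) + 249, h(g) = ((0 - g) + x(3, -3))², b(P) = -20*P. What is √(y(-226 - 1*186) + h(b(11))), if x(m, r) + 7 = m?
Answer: √484037 ≈ 695.73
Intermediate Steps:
x(m, r) = -7 + m
h(g) = (-4 - g)² (h(g) = ((0 - g) + (-7 + 3))² = (-g - 4)² = (-4 - g)²)
y(V) = 249 + V² - 649*V
√(y(-226 - 1*186) + h(b(11))) = √((249 + (-226 - 1*186)² - 649*(-226 - 1*186)) + (4 - 20*11)²) = √((249 + (-226 - 186)² - 649*(-226 - 186)) + (4 - 220)²) = √((249 + (-412)² - 649*(-412)) + (-216)²) = √((249 + 169744 + 267388) + 46656) = √(437381 + 46656) = √484037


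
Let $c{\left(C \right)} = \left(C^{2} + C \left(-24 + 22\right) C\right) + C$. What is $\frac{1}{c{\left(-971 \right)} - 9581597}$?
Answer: $- \frac{1}{10525409} \approx -9.5008 \cdot 10^{-8}$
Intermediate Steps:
$c{\left(C \right)} = C - C^{2}$ ($c{\left(C \right)} = \left(C^{2} + C \left(-2\right) C\right) + C = \left(C^{2} + - 2 C C\right) + C = \left(C^{2} - 2 C^{2}\right) + C = - C^{2} + C = C - C^{2}$)
$\frac{1}{c{\left(-971 \right)} - 9581597} = \frac{1}{- 971 \left(1 - -971\right) - 9581597} = \frac{1}{- 971 \left(1 + 971\right) - 9581597} = \frac{1}{\left(-971\right) 972 - 9581597} = \frac{1}{-943812 - 9581597} = \frac{1}{-10525409} = - \frac{1}{10525409}$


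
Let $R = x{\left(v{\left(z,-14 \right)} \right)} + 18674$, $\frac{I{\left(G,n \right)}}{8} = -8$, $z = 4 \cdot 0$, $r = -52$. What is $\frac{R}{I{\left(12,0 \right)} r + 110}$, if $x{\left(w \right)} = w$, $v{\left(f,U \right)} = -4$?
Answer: $\frac{9335}{1719} \approx 5.4305$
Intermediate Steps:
$z = 0$
$I{\left(G,n \right)} = -64$ ($I{\left(G,n \right)} = 8 \left(-8\right) = -64$)
$R = 18670$ ($R = -4 + 18674 = 18670$)
$\frac{R}{I{\left(12,0 \right)} r + 110} = \frac{18670}{\left(-64\right) \left(-52\right) + 110} = \frac{18670}{3328 + 110} = \frac{18670}{3438} = 18670 \cdot \frac{1}{3438} = \frac{9335}{1719}$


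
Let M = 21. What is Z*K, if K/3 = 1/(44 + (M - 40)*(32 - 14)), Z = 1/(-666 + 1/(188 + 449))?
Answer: 1911/126423818 ≈ 1.5116e-5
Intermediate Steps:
Z = -637/424241 (Z = 1/(-666 + 1/637) = 1/(-424241/637) = -637/424241 ≈ -0.0015015)
K = -3/298 (K = 3/(44 + (21 - 40)*(32 - 14)) = 3/(44 - 19*18) = 3/(44 - 342) = 3/(-298) = 3*(-1/298) = -3/298 ≈ -0.010067)
Z*K = -637/424241*(-3/298) = 1911/126423818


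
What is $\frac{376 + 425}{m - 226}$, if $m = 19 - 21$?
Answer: $- \frac{267}{76} \approx -3.5132$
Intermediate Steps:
$m = -2$ ($m = 19 - 21 = -2$)
$\frac{376 + 425}{m - 226} = \frac{376 + 425}{-2 - 226} = \frac{801}{-228} = 801 \left(- \frac{1}{228}\right) = - \frac{267}{76}$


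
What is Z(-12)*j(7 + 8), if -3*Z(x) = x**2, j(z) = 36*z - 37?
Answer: -24144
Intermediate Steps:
j(z) = -37 + 36*z
Z(x) = -x**2/3
Z(-12)*j(7 + 8) = (-1/3*(-12)**2)*(-37 + 36*(7 + 8)) = (-1/3*144)*(-37 + 36*15) = -48*(-37 + 540) = -48*503 = -24144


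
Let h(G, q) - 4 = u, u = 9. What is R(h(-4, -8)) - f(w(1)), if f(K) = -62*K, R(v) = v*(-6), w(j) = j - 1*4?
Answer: -264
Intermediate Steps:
h(G, q) = 13 (h(G, q) = 4 + 9 = 13)
w(j) = -4 + j (w(j) = j - 4 = -4 + j)
R(v) = -6*v
R(h(-4, -8)) - f(w(1)) = -6*13 - (-62)*(-4 + 1) = -78 - (-62)*(-3) = -78 - 1*186 = -78 - 186 = -264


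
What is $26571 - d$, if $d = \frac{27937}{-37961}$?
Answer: $\frac{144098524}{5423} \approx 26572.0$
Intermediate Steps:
$d = - \frac{3991}{5423}$ ($d = 27937 \left(- \frac{1}{37961}\right) = - \frac{3991}{5423} \approx -0.73594$)
$26571 - d = 26571 - - \frac{3991}{5423} = 26571 + \frac{3991}{5423} = \frac{144098524}{5423}$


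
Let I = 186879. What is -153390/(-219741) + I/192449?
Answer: 23528243483/14096311903 ≈ 1.6691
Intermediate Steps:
-153390/(-219741) + I/192449 = -153390/(-219741) + 186879/192449 = -153390*(-1/219741) + 186879*(1/192449) = 51130/73247 + 186879/192449 = 23528243483/14096311903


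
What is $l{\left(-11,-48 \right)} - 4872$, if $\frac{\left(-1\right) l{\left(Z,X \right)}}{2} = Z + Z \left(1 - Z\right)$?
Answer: $-4586$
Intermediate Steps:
$l{\left(Z,X \right)} = - 2 Z - 2 Z \left(1 - Z\right)$ ($l{\left(Z,X \right)} = - 2 \left(Z + Z \left(1 - Z\right)\right) = - 2 Z - 2 Z \left(1 - Z\right)$)
$l{\left(-11,-48 \right)} - 4872 = 2 \left(-11\right) \left(-2 - 11\right) - 4872 = 2 \left(-11\right) \left(-13\right) - 4872 = 286 - 4872 = -4586$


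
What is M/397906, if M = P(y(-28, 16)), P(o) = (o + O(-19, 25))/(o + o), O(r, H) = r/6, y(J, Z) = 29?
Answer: 155/138471288 ≈ 1.1194e-6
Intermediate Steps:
O(r, H) = r/6 (O(r, H) = r*(1/6) = r/6)
P(o) = (-19/6 + o)/(2*o) (P(o) = (o + (1/6)*(-19))/(o + o) = (o - 19/6)/((2*o)) = (-19/6 + o)*(1/(2*o)) = (-19/6 + o)/(2*o))
M = 155/348 (M = (1/12)*(-19 + 6*29)/29 = (1/12)*(1/29)*(-19 + 174) = (1/12)*(1/29)*155 = 155/348 ≈ 0.44540)
M/397906 = (155/348)/397906 = (155/348)*(1/397906) = 155/138471288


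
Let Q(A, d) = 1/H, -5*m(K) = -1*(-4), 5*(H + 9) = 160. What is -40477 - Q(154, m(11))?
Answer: -930972/23 ≈ -40477.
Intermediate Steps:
H = 23 (H = -9 + (1/5)*160 = -9 + 32 = 23)
m(K) = -4/5 (m(K) = -(-1)*(-4)/5 = -1/5*4 = -4/5)
Q(A, d) = 1/23
-40477 - Q(154, m(11)) = -40477 - 1*1/23 = -40477 - 1/23 = -930972/23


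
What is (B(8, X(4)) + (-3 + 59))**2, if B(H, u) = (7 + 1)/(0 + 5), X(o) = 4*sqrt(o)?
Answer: 82944/25 ≈ 3317.8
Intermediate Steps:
B(H, u) = 8/5
(B(8, X(4)) + (-3 + 59))**2 = (8/5 + (-3 + 59))**2 = (8/5 + 56)**2 = (288/5)**2 = 82944/25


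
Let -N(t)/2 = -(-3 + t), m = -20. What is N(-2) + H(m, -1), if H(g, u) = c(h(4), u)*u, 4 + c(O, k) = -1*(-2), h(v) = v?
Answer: -8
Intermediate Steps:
c(O, k) = -2 (c(O, k) = -4 - 1*(-2) = -4 + 2 = -2)
H(g, u) = -2*u
N(t) = -6 + 2*t (N(t) = -(-2)*(-3 + t) = -2*(3 - t) = -6 + 2*t)
N(-2) + H(m, -1) = (-6 + 2*(-2)) - 2*(-1) = (-6 - 4) + 2 = -10 + 2 = -8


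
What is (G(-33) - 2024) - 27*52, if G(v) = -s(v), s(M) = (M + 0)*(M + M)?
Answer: -5606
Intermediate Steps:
s(M) = 2*M² (s(M) = M*(2*M) = 2*M²)
G(v) = -2*v²
(G(-33) - 2024) - 27*52 = (-2*(-33)² - 2024) - 27*52 = (-2*1089 - 2024) - 1404 = (-2178 - 2024) - 1404 = -4202 - 1404 = -5606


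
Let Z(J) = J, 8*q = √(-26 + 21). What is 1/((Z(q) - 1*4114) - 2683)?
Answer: -435008/2956749381 - 8*I*√5/2956749381 ≈ -0.00014712 - 6.0501e-9*I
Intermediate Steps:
q = I*√5/8 (q = √(-26 + 21)/8 = √(-5)/8 = (I*√5)/8 = I*√5/8 ≈ 0.27951*I)
1/((Z(q) - 1*4114) - 2683) = 1/((I*√5/8 - 1*4114) - 2683) = 1/((I*√5/8 - 4114) - 2683) = 1/((-4114 + I*√5/8) - 2683) = 1/(-6797 + I*√5/8)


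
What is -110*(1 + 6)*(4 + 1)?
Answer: -3850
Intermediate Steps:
-110*(1 + 6)*(4 + 1) = -770*5 = -110*35 = -3850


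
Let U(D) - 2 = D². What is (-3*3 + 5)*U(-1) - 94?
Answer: -106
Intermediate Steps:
U(D) = 2 + D²
(-3*3 + 5)*U(-1) - 94 = (-3*3 + 5)*(2 + (-1)²) - 94 = (-9 + 5)*(2 + 1) - 94 = -4*3 - 94 = -12 - 94 = -106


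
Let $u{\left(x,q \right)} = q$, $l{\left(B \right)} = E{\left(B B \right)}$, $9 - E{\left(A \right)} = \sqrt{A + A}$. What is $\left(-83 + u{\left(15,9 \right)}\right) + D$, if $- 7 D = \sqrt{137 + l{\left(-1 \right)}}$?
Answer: $-74 - \frac{\sqrt{146 - \sqrt{2}}}{7} \approx -75.718$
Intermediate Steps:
$E{\left(A \right)} = 9 - \sqrt{2} \sqrt{A}$ ($E{\left(A \right)} = 9 - \sqrt{A + A} = 9 - \sqrt{2 A} = 9 - \sqrt{2} \sqrt{A}$)
$l{\left(B \right)} = 9 - \sqrt{2} \sqrt{B^{2}}$ ($l{\left(B \right)} = 9 - \sqrt{2} \sqrt{B B} = 9 - \sqrt{2} \sqrt{B^{2}}$)
$D = - \frac{\sqrt{146 - \sqrt{2}}}{7}$ ($D = - \frac{\sqrt{137 + \left(9 - \sqrt{2} \sqrt{\left(-1\right)^{2}}\right)}}{7} = - \frac{\sqrt{137 + \left(9 - \sqrt{2} \sqrt{1}\right)}}{7} = - \frac{\sqrt{137 + \left(9 - \sqrt{2} \cdot 1\right)}}{7} = - \frac{\sqrt{137 + \left(9 - \sqrt{2}\right)}}{7} = - \frac{\sqrt{146 - \sqrt{2}}}{7} \approx -1.7178$)
$\left(-83 + u{\left(15,9 \right)}\right) + D = \left(-83 + 9\right) - \frac{\sqrt{146 - \sqrt{2}}}{7} = -74 - \frac{\sqrt{146 - \sqrt{2}}}{7}$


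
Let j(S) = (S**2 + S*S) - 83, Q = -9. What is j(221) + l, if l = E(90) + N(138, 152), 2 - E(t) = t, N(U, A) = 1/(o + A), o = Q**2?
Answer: 22720064/233 ≈ 97511.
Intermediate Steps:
j(S) = -83 + 2*S**2 (j(S) = (S**2 + S**2) - 83 = 2*S**2 - 83 = -83 + 2*S**2)
o = 81 (o = (-9)**2 = 81)
N(U, A) = 1/(81 + A)
E(t) = 2 - t
l = -20503/233 (l = (2 - 1*90) + 1/(81 + 152) = (2 - 90) + 1/233 = -88 + 1/233 = -20503/233 ≈ -87.996)
j(221) + l = (-83 + 2*221**2) - 20503/233 = (-83 + 2*48841) - 20503/233 = (-83 + 97682) - 20503/233 = 97599 - 20503/233 = 22720064/233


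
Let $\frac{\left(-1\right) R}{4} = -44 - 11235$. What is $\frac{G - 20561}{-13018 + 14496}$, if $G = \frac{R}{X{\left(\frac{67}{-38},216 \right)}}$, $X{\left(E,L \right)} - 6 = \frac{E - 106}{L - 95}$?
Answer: $- \frac{275596205}{34722654} \approx -7.9371$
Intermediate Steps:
$X{\left(E,L \right)} = 6 + \frac{-106 + E}{-95 + L}$ ($X{\left(E,L \right)} = 6 + \frac{E - 106}{L - 95} = 6 + \frac{-106 + E}{-95 + L}$)
$R = 45116$ ($R = - 4 \left(-44 - 11235\right) = \left(-4\right) \left(-11279\right) = 45116$)
$G = \frac{207443368}{23493}$ ($G = \frac{45116}{\frac{1}{-95 + 216} \left(-676 + \frac{67}{-38} + 6 \cdot 216\right)} = \frac{45116}{\frac{1}{121} \left(-676 + 67 \left(- \frac{1}{38}\right) + 1296\right)} = \frac{45116}{\frac{1}{121} \left(-676 - \frac{67}{38} + 1296\right)} = \frac{45116}{\frac{1}{121} \cdot \frac{23493}{38}} = \frac{45116}{\frac{23493}{4598}} = 45116 \cdot \frac{4598}{23493} = \frac{207443368}{23493} \approx 8830.0$)
$\frac{G - 20561}{-13018 + 14496} = \frac{\frac{207443368}{23493} - 20561}{-13018 + 14496} = - \frac{275596205}{23493 \cdot 1478} = \left(- \frac{275596205}{23493}\right) \frac{1}{1478} = - \frac{275596205}{34722654}$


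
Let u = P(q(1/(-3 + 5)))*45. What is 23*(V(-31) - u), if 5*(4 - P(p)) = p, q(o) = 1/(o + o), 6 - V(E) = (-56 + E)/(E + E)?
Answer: -237291/62 ≈ -3827.3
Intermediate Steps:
V(E) = 6 - (-56 + E)/(2*E) (V(E) = 6 - (-56 + E)/(E + E) = 6 - (-56 + E)/(2*E))
q(o) = 1/(2*o)
P(p) = 4 - p/5
u = 171 (u = (4 - 1/(10*(1/(-3 + 5))))*45 = (4 - 1/(10*(1/2)))*45 = (4 - 1/(10*½))*45 = (4 - 2/10)*45 = (4 - ⅕*1)*45 = (4 - ⅕)*45 = (19/5)*45 = 171)
23*(V(-31) - u) = 23*((11/2 + 28/(-31)) - 1*171) = 23*((11/2 + 28*(-1/31)) - 171) = 23*((11/2 - 28/31) - 171) = 23*(285/62 - 171) = 23*(-10317/62) = -237291/62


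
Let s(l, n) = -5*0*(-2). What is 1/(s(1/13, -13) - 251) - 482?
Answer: -120983/251 ≈ -482.00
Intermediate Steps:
s(l, n) = 0 (s(l, n) = 0*(-2) = 0)
1/(s(1/13, -13) - 251) - 482 = 1/(0 - 251) - 482 = 1/(-251) - 482 = -1/251 - 482 = -120983/251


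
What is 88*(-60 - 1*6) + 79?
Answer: -5729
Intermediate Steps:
88*(-60 - 1*6) + 79 = 88*(-60 - 6) + 79 = 88*(-66) + 79 = -5808 + 79 = -5729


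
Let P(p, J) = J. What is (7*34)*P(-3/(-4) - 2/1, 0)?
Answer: 0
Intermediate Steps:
(7*34)*P(-3/(-4) - 2/1, 0) = (7*34)*0 = 238*0 = 0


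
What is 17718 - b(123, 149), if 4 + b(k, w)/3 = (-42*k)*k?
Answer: 1923984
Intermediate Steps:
b(k, w) = -12 - 126*k² (b(k, w) = -12 + 3*((-42*k)*k) = -12 + 3*(-42*k²) = -12 - 126*k²)
17718 - b(123, 149) = 17718 - (-12 - 126*123²) = 17718 - (-12 - 126*15129) = 17718 - (-12 - 1906254) = 17718 - 1*(-1906266) = 17718 + 1906266 = 1923984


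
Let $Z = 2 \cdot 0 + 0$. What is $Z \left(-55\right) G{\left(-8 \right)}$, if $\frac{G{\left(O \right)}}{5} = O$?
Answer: $0$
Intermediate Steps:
$G{\left(O \right)} = 5 O$
$Z = 0$ ($Z = 0 + 0 = 0$)
$Z \left(-55\right) G{\left(-8 \right)} = 0 \left(-55\right) 5 \left(-8\right) = 0 \left(-40\right) = 0$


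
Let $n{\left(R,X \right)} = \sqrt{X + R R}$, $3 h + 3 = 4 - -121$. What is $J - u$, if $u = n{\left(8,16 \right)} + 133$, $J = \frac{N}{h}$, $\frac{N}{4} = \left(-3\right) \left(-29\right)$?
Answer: $- \frac{7591}{61} - 4 \sqrt{5} \approx -133.39$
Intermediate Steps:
$N = 348$ ($N = 4 \left(\left(-3\right) \left(-29\right)\right) = 4 \cdot 87 = 348$)
$h = \frac{122}{3}$ ($h = -1 + \frac{4 - -121}{3} = -1 + \frac{4 + 121}{3} = -1 + \frac{1}{3} \cdot 125 = -1 + \frac{125}{3} = \frac{122}{3} \approx 40.667$)
$J = \frac{522}{61}$ ($J = \frac{348}{\frac{122}{3}} = 348 \cdot \frac{3}{122} = \frac{522}{61} \approx 8.5574$)
$n{\left(R,X \right)} = \sqrt{X + R^{2}}$
$u = 133 + 4 \sqrt{5}$ ($u = \sqrt{16 + 8^{2}} + 133 = \sqrt{16 + 64} + 133 = \sqrt{80} + 133 = 4 \sqrt{5} + 133 = 133 + 4 \sqrt{5} \approx 141.94$)
$J - u = \frac{522}{61} - \left(133 + 4 \sqrt{5}\right) = - \frac{7591}{61} - 4 \sqrt{5}$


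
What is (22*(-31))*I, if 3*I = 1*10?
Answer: -6820/3 ≈ -2273.3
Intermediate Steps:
I = 10/3 (I = (1*10)/3 = (1/3)*10 = 10/3 ≈ 3.3333)
(22*(-31))*I = (22*(-31))*(10/3) = -682*10/3 = -6820/3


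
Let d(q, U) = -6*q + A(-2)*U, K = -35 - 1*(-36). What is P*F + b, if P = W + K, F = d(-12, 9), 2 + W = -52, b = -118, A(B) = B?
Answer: -2980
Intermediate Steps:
K = 1 (K = -35 + 36 = 1)
d(q, U) = -6*q - 2*U
W = -54 (W = -2 - 52 = -54)
F = 54 (F = -6*(-12) - 2*9 = 72 - 18 = 54)
P = -53 (P = -54 + 1 = -53)
P*F + b = -53*54 - 118 = -2862 - 118 = -2980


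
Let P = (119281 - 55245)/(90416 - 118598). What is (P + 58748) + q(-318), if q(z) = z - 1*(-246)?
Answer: 118110214/2013 ≈ 58674.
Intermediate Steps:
q(z) = 246 + z (q(z) = z + 246 = 246 + z)
P = -4574/2013 (P = 64036/(-28182) = 64036*(-1/28182) = -4574/2013 ≈ -2.2722)
(P + 58748) + q(-318) = (-4574/2013 + 58748) + (246 - 318) = 118255150/2013 - 72 = 118110214/2013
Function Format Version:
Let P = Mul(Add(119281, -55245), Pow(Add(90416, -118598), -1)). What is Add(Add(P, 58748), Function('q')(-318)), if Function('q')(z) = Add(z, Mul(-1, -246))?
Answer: Rational(118110214, 2013) ≈ 58674.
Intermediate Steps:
Function('q')(z) = Add(246, z) (Function('q')(z) = Add(z, 246) = Add(246, z))
P = Rational(-4574, 2013) (P = Mul(64036, Pow(-28182, -1)) = Mul(64036, Rational(-1, 28182)) = Rational(-4574, 2013) ≈ -2.2722)
Add(Add(P, 58748), Function('q')(-318)) = Add(Add(Rational(-4574, 2013), 58748), Add(246, -318)) = Add(Rational(118255150, 2013), -72) = Rational(118110214, 2013)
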